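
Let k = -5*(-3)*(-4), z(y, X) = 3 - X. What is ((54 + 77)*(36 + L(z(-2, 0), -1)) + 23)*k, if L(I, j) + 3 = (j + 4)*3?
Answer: -331500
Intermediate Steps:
L(I, j) = 9 + 3*j (L(I, j) = -3 + (j + 4)*3 = -3 + (4 + j)*3 = -3 + (12 + 3*j) = 9 + 3*j)
k = -60 (k = 15*(-4) = -60)
((54 + 77)*(36 + L(z(-2, 0), -1)) + 23)*k = ((54 + 77)*(36 + (9 + 3*(-1))) + 23)*(-60) = (131*(36 + (9 - 3)) + 23)*(-60) = (131*(36 + 6) + 23)*(-60) = (131*42 + 23)*(-60) = (5502 + 23)*(-60) = 5525*(-60) = -331500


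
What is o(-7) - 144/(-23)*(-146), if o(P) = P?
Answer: -21185/23 ≈ -921.09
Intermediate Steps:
o(-7) - 144/(-23)*(-146) = -7 - 144/(-23)*(-146) = -7 - 144*(-1/23)*(-146) = -7 + (144/23)*(-146) = -7 - 21024/23 = -21185/23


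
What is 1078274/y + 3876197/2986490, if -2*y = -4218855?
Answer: 350671109707/193839511830 ≈ 1.8091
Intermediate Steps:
y = 4218855/2 (y = -1/2*(-4218855) = 4218855/2 ≈ 2.1094e+6)
1078274/y + 3876197/2986490 = 1078274/(4218855/2) + 3876197/2986490 = 1078274*(2/4218855) + 3876197*(1/2986490) = 2156548/4218855 + 298169/229730 = 350671109707/193839511830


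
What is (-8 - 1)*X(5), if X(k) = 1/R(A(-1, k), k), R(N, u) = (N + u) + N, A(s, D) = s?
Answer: -3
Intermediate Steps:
R(N, u) = u + 2*N
X(k) = 1/(-2 + k) (X(k) = 1/(k + 2*(-1)) = 1/(k - 2) = 1/(-2 + k))
(-8 - 1)*X(5) = (-8 - 1)/(-2 + 5) = -9/3 = -9*⅓ = -3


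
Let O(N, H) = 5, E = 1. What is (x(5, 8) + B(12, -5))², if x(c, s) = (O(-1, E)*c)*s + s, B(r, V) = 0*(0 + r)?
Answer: 43264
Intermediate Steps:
B(r, V) = 0 (B(r, V) = 0*r = 0)
x(c, s) = s + 5*c*s (x(c, s) = (5*c)*s + s = 5*c*s + s = s + 5*c*s)
(x(5, 8) + B(12, -5))² = (8*(1 + 5*5) + 0)² = (8*(1 + 25) + 0)² = (8*26 + 0)² = (208 + 0)² = 208² = 43264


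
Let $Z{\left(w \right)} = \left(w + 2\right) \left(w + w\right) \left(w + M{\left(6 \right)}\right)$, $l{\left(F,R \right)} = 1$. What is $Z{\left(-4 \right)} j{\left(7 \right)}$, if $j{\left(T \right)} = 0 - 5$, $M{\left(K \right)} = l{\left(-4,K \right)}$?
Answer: $240$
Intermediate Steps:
$M{\left(K \right)} = 1$
$j{\left(T \right)} = -5$ ($j{\left(T \right)} = 0 - 5 = -5$)
$Z{\left(w \right)} = 2 w \left(1 + w\right) \left(2 + w\right)$ ($Z{\left(w \right)} = \left(w + 2\right) \left(w + w\right) \left(w + 1\right) = \left(2 + w\right) 2 w \left(1 + w\right) = 2 w \left(2 + w\right) \left(1 + w\right) = 2 w \left(1 + w\right) \left(2 + w\right)$)
$Z{\left(-4 \right)} j{\left(7 \right)} = 2 \left(-4\right) \left(2 + \left(-4\right)^{2} + 3 \left(-4\right)\right) \left(-5\right) = 2 \left(-4\right) \left(2 + 16 - 12\right) \left(-5\right) = 2 \left(-4\right) 6 \left(-5\right) = \left(-48\right) \left(-5\right) = 240$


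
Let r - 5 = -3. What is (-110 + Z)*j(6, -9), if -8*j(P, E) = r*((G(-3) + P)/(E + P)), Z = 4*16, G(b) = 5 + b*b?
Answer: -230/3 ≈ -76.667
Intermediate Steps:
G(b) = 5 + b**2
r = 2 (r = 5 - 3 = 2)
Z = 64
j(P, E) = -(14 + P)/(4*(E + P)) (j(P, E) = -((5 + (-3)**2) + P)/(E + P)/4 = -((5 + 9) + P)/(E + P)/4 = -(14 + P)/(E + P)/4 = -(14 + P)/(4*(E + P)))
(-110 + Z)*j(6, -9) = (-110 + 64)*((-14 - 1*6)/(4*(-9 + 6))) = -23*(-14 - 6)/(2*(-3)) = -23*(-1)*(-20)/(2*3) = -46*5/3 = -230/3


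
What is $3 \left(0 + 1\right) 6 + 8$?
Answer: $26$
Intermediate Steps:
$3 \left(0 + 1\right) 6 + 8 = 3 \cdot 1 \cdot 6 + 8 = 3 \cdot 6 + 8 = 18 + 8 = 26$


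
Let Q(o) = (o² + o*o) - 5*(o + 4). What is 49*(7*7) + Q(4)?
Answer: 2393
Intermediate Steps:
Q(o) = -20 - 5*o + 2*o² (Q(o) = (o² + o²) - 5*(4 + o) = 2*o² + (-20 - 5*o) = -20 - 5*o + 2*o²)
49*(7*7) + Q(4) = 49*(7*7) + (-20 - 5*4 + 2*4²) = 49*49 + (-20 - 20 + 2*16) = 2401 + (-20 - 20 + 32) = 2401 - 8 = 2393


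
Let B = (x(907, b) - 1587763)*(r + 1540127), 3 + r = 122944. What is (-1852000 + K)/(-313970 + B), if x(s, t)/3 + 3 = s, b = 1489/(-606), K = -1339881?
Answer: 3191881/2636047910438 ≈ 1.2109e-6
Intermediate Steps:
b = -1489/606 (b = 1489*(-1/606) = -1489/606 ≈ -2.4571)
x(s, t) = -9 + 3*s
r = 122941 (r = -3 + 122944 = 122941)
B = -2636047596468 (B = ((-9 + 3*907) - 1587763)*(122941 + 1540127) = ((-9 + 2721) - 1587763)*1663068 = (2712 - 1587763)*1663068 = -1585051*1663068 = -2636047596468)
(-1852000 + K)/(-313970 + B) = (-1852000 - 1339881)/(-313970 - 2636047596468) = -3191881/(-2636047910438) = -3191881*(-1/2636047910438) = 3191881/2636047910438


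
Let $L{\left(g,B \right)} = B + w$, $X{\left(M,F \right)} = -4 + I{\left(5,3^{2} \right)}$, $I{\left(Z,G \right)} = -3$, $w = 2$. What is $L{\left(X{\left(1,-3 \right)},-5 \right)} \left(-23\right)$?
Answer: $69$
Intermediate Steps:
$X{\left(M,F \right)} = -7$ ($X{\left(M,F \right)} = -4 - 3 = -7$)
$L{\left(g,B \right)} = 2 + B$ ($L{\left(g,B \right)} = B + 2 = 2 + B$)
$L{\left(X{\left(1,-3 \right)},-5 \right)} \left(-23\right) = \left(2 - 5\right) \left(-23\right) = \left(-3\right) \left(-23\right) = 69$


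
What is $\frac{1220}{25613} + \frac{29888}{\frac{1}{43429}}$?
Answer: $\frac{33245826449796}{25613} \approx 1.298 \cdot 10^{9}$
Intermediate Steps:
$\frac{1220}{25613} + \frac{29888}{\frac{1}{43429}} = 1220 \cdot \frac{1}{25613} + 29888 \frac{1}{\frac{1}{43429}} = \frac{1220}{25613} + 29888 \cdot 43429 = \frac{1220}{25613} + 1298005952 = \frac{33245826449796}{25613}$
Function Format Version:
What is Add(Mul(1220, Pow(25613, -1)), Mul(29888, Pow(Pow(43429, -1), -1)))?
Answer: Rational(33245826449796, 25613) ≈ 1.2980e+9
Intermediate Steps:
Add(Mul(1220, Pow(25613, -1)), Mul(29888, Pow(Pow(43429, -1), -1))) = Add(Mul(1220, Rational(1, 25613)), Mul(29888, Pow(Rational(1, 43429), -1))) = Add(Rational(1220, 25613), Mul(29888, 43429)) = Add(Rational(1220, 25613), 1298005952) = Rational(33245826449796, 25613)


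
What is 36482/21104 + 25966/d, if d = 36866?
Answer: 473232969/194505016 ≈ 2.4330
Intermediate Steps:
36482/21104 + 25966/d = 36482/21104 + 25966/36866 = 36482*(1/21104) + 25966*(1/36866) = 18241/10552 + 12983/18433 = 473232969/194505016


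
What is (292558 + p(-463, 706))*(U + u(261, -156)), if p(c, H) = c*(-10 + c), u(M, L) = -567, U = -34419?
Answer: -17897333202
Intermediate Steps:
(292558 + p(-463, 706))*(U + u(261, -156)) = (292558 - 463*(-10 - 463))*(-34419 - 567) = (292558 - 463*(-473))*(-34986) = (292558 + 218999)*(-34986) = 511557*(-34986) = -17897333202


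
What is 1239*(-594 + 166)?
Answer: -530292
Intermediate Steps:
1239*(-594 + 166) = 1239*(-428) = -530292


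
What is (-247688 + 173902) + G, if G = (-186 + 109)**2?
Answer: -67857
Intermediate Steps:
G = 5929 (G = (-77)**2 = 5929)
(-247688 + 173902) + G = (-247688 + 173902) + 5929 = -73786 + 5929 = -67857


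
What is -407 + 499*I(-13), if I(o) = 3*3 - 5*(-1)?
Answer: 6579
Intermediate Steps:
I(o) = 14 (I(o) = 9 + 5 = 14)
-407 + 499*I(-13) = -407 + 499*14 = -407 + 6986 = 6579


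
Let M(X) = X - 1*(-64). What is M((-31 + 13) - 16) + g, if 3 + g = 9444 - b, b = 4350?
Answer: 5121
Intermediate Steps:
g = 5091 (g = -3 + (9444 - 1*4350) = -3 + (9444 - 4350) = -3 + 5094 = 5091)
M(X) = 64 + X (M(X) = X + 64 = 64 + X)
M((-31 + 13) - 16) + g = (64 + ((-31 + 13) - 16)) + 5091 = (64 + (-18 - 16)) + 5091 = (64 - 34) + 5091 = 30 + 5091 = 5121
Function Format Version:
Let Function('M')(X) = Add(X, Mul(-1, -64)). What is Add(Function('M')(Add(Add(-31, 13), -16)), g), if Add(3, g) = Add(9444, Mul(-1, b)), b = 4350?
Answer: 5121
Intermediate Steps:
g = 5091 (g = Add(-3, Add(9444, Mul(-1, 4350))) = Add(-3, Add(9444, -4350)) = Add(-3, 5094) = 5091)
Function('M')(X) = Add(64, X) (Function('M')(X) = Add(X, 64) = Add(64, X))
Add(Function('M')(Add(Add(-31, 13), -16)), g) = Add(Add(64, Add(Add(-31, 13), -16)), 5091) = Add(Add(64, Add(-18, -16)), 5091) = Add(Add(64, -34), 5091) = Add(30, 5091) = 5121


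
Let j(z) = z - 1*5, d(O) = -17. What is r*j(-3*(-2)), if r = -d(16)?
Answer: 17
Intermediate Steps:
j(z) = -5 + z (j(z) = z - 5 = -5 + z)
r = 17 (r = -1*(-17) = 17)
r*j(-3*(-2)) = 17*(-5 - 3*(-2)) = 17*(-5 + 6) = 17*1 = 17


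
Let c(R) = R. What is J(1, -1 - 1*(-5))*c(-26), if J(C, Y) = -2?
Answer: 52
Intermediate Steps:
J(1, -1 - 1*(-5))*c(-26) = -2*(-26) = 52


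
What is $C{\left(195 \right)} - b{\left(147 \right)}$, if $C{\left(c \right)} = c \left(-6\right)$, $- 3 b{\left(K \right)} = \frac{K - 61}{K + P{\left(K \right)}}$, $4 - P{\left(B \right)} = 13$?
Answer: $- \frac{242147}{207} \approx -1169.8$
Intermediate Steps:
$P{\left(B \right)} = -9$ ($P{\left(B \right)} = 4 - 13 = -9$)
$b{\left(K \right)} = - \frac{-61 + K}{3 \left(-9 + K\right)}$ ($b{\left(K \right)} = - \frac{\left(K - 61\right) \frac{1}{K - 9}}{3} = - \frac{\left(-61 + K\right) \frac{1}{-9 + K}}{3} = - \frac{\frac{1}{-9 + K} \left(-61 + K\right)}{3} = - \frac{-61 + K}{3 \left(-9 + K\right)}$)
$C{\left(c \right)} = - 6 c$
$C{\left(195 \right)} - b{\left(147 \right)} = \left(-6\right) 195 - \frac{61 - 147}{3 \left(-9 + 147\right)} = -1170 - \frac{61 - 147}{3 \cdot 138} = -1170 - \frac{1}{3} \cdot \frac{1}{138} \left(-86\right) = -1170 - - \frac{43}{207} = -1170 + \frac{43}{207} = - \frac{242147}{207}$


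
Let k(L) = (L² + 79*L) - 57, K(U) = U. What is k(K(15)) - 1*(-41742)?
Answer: 43095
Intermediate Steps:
k(L) = -57 + L² + 79*L
k(K(15)) - 1*(-41742) = (-57 + 15² + 79*15) - 1*(-41742) = (-57 + 225 + 1185) + 41742 = 1353 + 41742 = 43095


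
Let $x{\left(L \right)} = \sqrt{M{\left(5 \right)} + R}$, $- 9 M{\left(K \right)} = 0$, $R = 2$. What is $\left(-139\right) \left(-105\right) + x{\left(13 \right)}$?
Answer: $14595 + \sqrt{2} \approx 14596.0$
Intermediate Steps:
$M{\left(K \right)} = 0$ ($M{\left(K \right)} = \left(- \frac{1}{9}\right) 0 = 0$)
$x{\left(L \right)} = \sqrt{2}$ ($x{\left(L \right)} = \sqrt{0 + 2} = \sqrt{2}$)
$\left(-139\right) \left(-105\right) + x{\left(13 \right)} = \left(-139\right) \left(-105\right) + \sqrt{2} = 14595 + \sqrt{2}$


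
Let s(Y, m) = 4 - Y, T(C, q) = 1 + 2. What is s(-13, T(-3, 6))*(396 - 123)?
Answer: 4641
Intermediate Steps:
T(C, q) = 3
s(-13, T(-3, 6))*(396 - 123) = (4 - 1*(-13))*(396 - 123) = (4 + 13)*273 = 17*273 = 4641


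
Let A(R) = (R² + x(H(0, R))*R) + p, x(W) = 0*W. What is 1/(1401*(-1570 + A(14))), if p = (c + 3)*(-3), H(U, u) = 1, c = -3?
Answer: -1/1924974 ≈ -5.1949e-7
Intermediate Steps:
x(W) = 0
p = 0 (p = (-3 + 3)*(-3) = 0*(-3) = 0)
A(R) = R² (A(R) = (R² + 0*R) + 0 = (R² + 0) + 0 = R² + 0 = R²)
1/(1401*(-1570 + A(14))) = 1/(1401*(-1570 + 14²)) = 1/(1401*(-1570 + 196)) = 1/(1401*(-1374)) = 1/(-1924974) = -1/1924974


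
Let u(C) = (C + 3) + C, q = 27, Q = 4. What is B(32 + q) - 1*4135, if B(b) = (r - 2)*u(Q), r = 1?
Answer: -4146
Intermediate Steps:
u(C) = 3 + 2*C (u(C) = (3 + C) + C = 3 + 2*C)
B(b) = -11 (B(b) = (1 - 2)*(3 + 2*4) = -(3 + 8) = -1*11 = -11)
B(32 + q) - 1*4135 = -11 - 1*4135 = -11 - 4135 = -4146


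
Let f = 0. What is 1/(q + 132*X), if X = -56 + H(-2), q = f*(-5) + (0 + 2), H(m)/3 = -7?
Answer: -1/10162 ≈ -9.8406e-5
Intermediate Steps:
H(m) = -21 (H(m) = 3*(-7) = -21)
q = 2 (q = 0*(-5) + (0 + 2) = 0 + 2 = 2)
X = -77 (X = -56 - 21 = -77)
1/(q + 132*X) = 1/(2 + 132*(-77)) = 1/(2 - 10164) = 1/(-10162) = -1/10162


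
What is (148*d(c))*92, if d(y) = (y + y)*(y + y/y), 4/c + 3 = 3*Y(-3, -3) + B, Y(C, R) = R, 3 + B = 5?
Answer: -163392/25 ≈ -6535.7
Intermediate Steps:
B = 2 (B = -3 + 5 = 2)
c = -⅖ (c = 4/(-3 + (3*(-3) + 2)) = 4/(-3 + (-9 + 2)) = 4/(-3 - 7) = 4/(-10) = 4*(-⅒) = -⅖ ≈ -0.40000)
d(y) = 2*y*(1 + y) (d(y) = (2*y)*(y + 1) = (2*y)*(1 + y) = 2*y*(1 + y))
(148*d(c))*92 = (148*(2*(-⅖)*(1 - ⅖)))*92 = (148*(2*(-⅖)*(⅗)))*92 = (148*(-12/25))*92 = -1776/25*92 = -163392/25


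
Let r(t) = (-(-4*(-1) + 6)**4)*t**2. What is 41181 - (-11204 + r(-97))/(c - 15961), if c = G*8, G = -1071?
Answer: 916027545/24529 ≈ 37345.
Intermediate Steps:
c = -8568 (c = -1071*8 = -8568)
r(t) = -10000*t**2 (r(t) = (-(4 + 6)**4)*t**2 = (-1*10**4)*t**2 = (-1*10000)*t**2 = -10000*t**2)
41181 - (-11204 + r(-97))/(c - 15961) = 41181 - (-11204 - 10000*(-97)**2)/(-8568 - 15961) = 41181 - (-11204 - 10000*9409)/(-24529) = 41181 - (-11204 - 94090000)*(-1)/24529 = 41181 - (-94101204)*(-1)/24529 = 41181 - 1*94101204/24529 = 41181 - 94101204/24529 = 916027545/24529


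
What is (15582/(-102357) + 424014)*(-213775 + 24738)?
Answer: -2734784757561464/34119 ≈ -8.0154e+10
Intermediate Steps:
(15582/(-102357) + 424014)*(-213775 + 24738) = (15582*(-1/102357) + 424014)*(-189037) = (-5194/34119 + 424014)*(-189037) = (14466928472/34119)*(-189037) = -2734784757561464/34119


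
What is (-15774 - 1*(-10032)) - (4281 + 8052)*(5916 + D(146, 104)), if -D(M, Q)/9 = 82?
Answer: -63866016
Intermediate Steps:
D(M, Q) = -738 (D(M, Q) = -9*82 = -738)
(-15774 - 1*(-10032)) - (4281 + 8052)*(5916 + D(146, 104)) = (-15774 - 1*(-10032)) - (4281 + 8052)*(5916 - 738) = (-15774 + 10032) - 12333*5178 = -5742 - 1*63860274 = -5742 - 63860274 = -63866016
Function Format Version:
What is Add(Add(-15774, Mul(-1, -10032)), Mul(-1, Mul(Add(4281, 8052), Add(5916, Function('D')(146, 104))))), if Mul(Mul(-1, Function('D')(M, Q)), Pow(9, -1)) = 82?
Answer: -63866016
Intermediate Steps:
Function('D')(M, Q) = -738 (Function('D')(M, Q) = Mul(-9, 82) = -738)
Add(Add(-15774, Mul(-1, -10032)), Mul(-1, Mul(Add(4281, 8052), Add(5916, Function('D')(146, 104))))) = Add(Add(-15774, Mul(-1, -10032)), Mul(-1, Mul(Add(4281, 8052), Add(5916, -738)))) = Add(Add(-15774, 10032), Mul(-1, Mul(12333, 5178))) = Add(-5742, Mul(-1, 63860274)) = Add(-5742, -63860274) = -63866016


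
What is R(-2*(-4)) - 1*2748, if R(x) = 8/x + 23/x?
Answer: -21953/8 ≈ -2744.1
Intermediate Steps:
R(x) = 31/x
R(-2*(-4)) - 1*2748 = 31/((-2*(-4))) - 1*2748 = 31/8 - 2748 = -21953/8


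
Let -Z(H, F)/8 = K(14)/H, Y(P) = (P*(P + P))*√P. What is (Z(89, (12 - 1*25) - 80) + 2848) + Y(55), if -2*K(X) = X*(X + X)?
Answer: 255040/89 + 6050*√55 ≈ 47734.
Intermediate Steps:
K(X) = -X² (K(X) = -X*(X + X)/2 = -X*2*X/2 = -X²)
Y(P) = 2*P^(5/2) (Y(P) = (P*(2*P))*√P = (2*P²)*√P = 2*P^(5/2))
Z(H, F) = 1568/H (Z(H, F) = -8*(-1*14²)/H = -8*(-1*196)/H = -(-1568)/H = 1568/H)
(Z(89, (12 - 1*25) - 80) + 2848) + Y(55) = (1568/89 + 2848) + 2*55^(5/2) = (1568*(1/89) + 2848) + 2*(3025*√55) = (1568/89 + 2848) + 6050*√55 = 255040/89 + 6050*√55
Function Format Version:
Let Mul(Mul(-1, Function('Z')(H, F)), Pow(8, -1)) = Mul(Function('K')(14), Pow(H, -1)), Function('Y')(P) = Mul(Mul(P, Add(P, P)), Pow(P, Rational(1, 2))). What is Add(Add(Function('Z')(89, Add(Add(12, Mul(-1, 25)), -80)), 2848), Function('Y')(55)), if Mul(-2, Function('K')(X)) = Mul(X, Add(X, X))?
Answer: Add(Rational(255040, 89), Mul(6050, Pow(55, Rational(1, 2)))) ≈ 47734.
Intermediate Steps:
Function('K')(X) = Mul(-1, Pow(X, 2)) (Function('K')(X) = Mul(Rational(-1, 2), Mul(X, Add(X, X))) = Mul(Rational(-1, 2), Mul(X, Mul(2, X))) = Mul(Rational(-1, 2), Mul(2, Pow(X, 2))) = Mul(-1, Pow(X, 2)))
Function('Y')(P) = Mul(2, Pow(P, Rational(5, 2))) (Function('Y')(P) = Mul(Mul(P, Mul(2, P)), Pow(P, Rational(1, 2))) = Mul(Mul(2, Pow(P, 2)), Pow(P, Rational(1, 2))) = Mul(2, Pow(P, Rational(5, 2))))
Function('Z')(H, F) = Mul(1568, Pow(H, -1)) (Function('Z')(H, F) = Mul(-8, Mul(Mul(-1, Pow(14, 2)), Pow(H, -1))) = Mul(-8, Mul(Mul(-1, 196), Pow(H, -1))) = Mul(-8, Mul(-196, Pow(H, -1))) = Mul(1568, Pow(H, -1)))
Add(Add(Function('Z')(89, Add(Add(12, Mul(-1, 25)), -80)), 2848), Function('Y')(55)) = Add(Add(Mul(1568, Pow(89, -1)), 2848), Mul(2, Pow(55, Rational(5, 2)))) = Add(Add(Mul(1568, Rational(1, 89)), 2848), Mul(2, Mul(3025, Pow(55, Rational(1, 2))))) = Add(Add(Rational(1568, 89), 2848), Mul(6050, Pow(55, Rational(1, 2)))) = Add(Rational(255040, 89), Mul(6050, Pow(55, Rational(1, 2))))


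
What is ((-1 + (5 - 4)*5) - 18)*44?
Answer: -616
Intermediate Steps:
((-1 + (5 - 4)*5) - 18)*44 = ((-1 + 1*5) - 18)*44 = ((-1 + 5) - 18)*44 = (4 - 18)*44 = -14*44 = -616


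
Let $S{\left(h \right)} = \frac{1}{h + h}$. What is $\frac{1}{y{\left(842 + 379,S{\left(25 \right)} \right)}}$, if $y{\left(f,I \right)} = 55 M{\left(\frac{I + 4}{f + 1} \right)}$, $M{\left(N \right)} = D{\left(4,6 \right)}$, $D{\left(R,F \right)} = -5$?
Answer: $- \frac{1}{275} \approx -0.0036364$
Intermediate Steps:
$M{\left(N \right)} = -5$
$S{\left(h \right)} = \frac{1}{2 h}$
$y{\left(f,I \right)} = -275$ ($y{\left(f,I \right)} = 55 \left(-5\right) = -275$)
$\frac{1}{y{\left(842 + 379,S{\left(25 \right)} \right)}} = \frac{1}{-275} = - \frac{1}{275}$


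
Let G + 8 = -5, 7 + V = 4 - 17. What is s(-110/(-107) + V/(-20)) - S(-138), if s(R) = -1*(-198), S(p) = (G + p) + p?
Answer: 487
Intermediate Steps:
V = -20 (V = -7 + (4 - 17) = -7 - 13 = -20)
G = -13 (G = -8 - 5 = -13)
S(p) = -13 + 2*p (S(p) = (-13 + p) + p = -13 + 2*p)
s(R) = 198
s(-110/(-107) + V/(-20)) - S(-138) = 198 - (-13 + 2*(-138)) = 198 - (-13 - 276) = 198 - 1*(-289) = 198 + 289 = 487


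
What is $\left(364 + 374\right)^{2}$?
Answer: $544644$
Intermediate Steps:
$\left(364 + 374\right)^{2} = 738^{2} = 544644$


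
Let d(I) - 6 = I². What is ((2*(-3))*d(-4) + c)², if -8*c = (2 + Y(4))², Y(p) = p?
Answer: 74529/4 ≈ 18632.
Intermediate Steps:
d(I) = 6 + I²
c = -9/2 (c = -(2 + 4)²/8 = -⅛*6² = -⅛*36 = -9/2 ≈ -4.5000)
((2*(-3))*d(-4) + c)² = ((2*(-3))*(6 + (-4)²) - 9/2)² = (-6*(6 + 16) - 9/2)² = (-6*22 - 9/2)² = (-132 - 9/2)² = (-273/2)² = 74529/4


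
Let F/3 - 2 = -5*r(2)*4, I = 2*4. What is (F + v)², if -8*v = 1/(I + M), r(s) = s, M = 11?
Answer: 300294241/23104 ≈ 12998.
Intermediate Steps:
I = 8
F = -114 (F = 6 + 3*(-5*2*4) = 6 + 3*(-10*4) = 6 + 3*(-40) = 6 - 120 = -114)
v = -1/152 (v = -1/(8*(8 + 11)) = -⅛/19 = -⅛*1/19 = -1/152 ≈ -0.0065789)
(F + v)² = (-114 - 1/152)² = (-17329/152)² = 300294241/23104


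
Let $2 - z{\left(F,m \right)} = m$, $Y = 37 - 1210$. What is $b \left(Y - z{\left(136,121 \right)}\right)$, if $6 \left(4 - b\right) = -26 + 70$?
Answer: $\frac{10540}{3} \approx 3513.3$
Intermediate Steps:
$Y = -1173$ ($Y = 37 - 1210 = -1173$)
$z{\left(F,m \right)} = 2 - m$
$b = - \frac{10}{3}$ ($b = 4 - \frac{-26 + 70}{6} = 4 - \frac{22}{3} = - \frac{10}{3} \approx -3.3333$)
$b \left(Y - z{\left(136,121 \right)}\right) = - \frac{10 \left(-1173 - \left(2 - 121\right)\right)}{3} = - \frac{10 \left(-1173 - -119\right)}{3} = - \frac{10 \left(-1173 + 119\right)}{3} = \left(- \frac{10}{3}\right) \left(-1054\right) = \frac{10540}{3}$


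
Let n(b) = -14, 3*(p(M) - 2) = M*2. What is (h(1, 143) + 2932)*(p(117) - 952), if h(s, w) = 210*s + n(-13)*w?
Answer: -994080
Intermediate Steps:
p(M) = 2 + 2*M/3 (p(M) = 2 + (M*2)/3 = 2 + (2*M)/3 = 2 + 2*M/3)
h(s, w) = -14*w + 210*s (h(s, w) = 210*s - 14*w = -14*w + 210*s)
(h(1, 143) + 2932)*(p(117) - 952) = ((-14*143 + 210*1) + 2932)*((2 + (2/3)*117) - 952) = ((-2002 + 210) + 2932)*((2 + 78) - 952) = (-1792 + 2932)*(80 - 952) = 1140*(-872) = -994080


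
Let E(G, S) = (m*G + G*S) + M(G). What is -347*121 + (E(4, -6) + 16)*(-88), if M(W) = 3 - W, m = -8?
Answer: -38379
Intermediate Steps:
E(G, S) = 3 - 9*G + G*S (E(G, S) = (-8*G + G*S) + (3 - G) = 3 - 9*G + G*S)
-347*121 + (E(4, -6) + 16)*(-88) = -347*121 + ((3 - 9*4 + 4*(-6)) + 16)*(-88) = -41987 + ((3 - 36 - 24) + 16)*(-88) = -41987 + (-57 + 16)*(-88) = -41987 - 41*(-88) = -41987 + 3608 = -38379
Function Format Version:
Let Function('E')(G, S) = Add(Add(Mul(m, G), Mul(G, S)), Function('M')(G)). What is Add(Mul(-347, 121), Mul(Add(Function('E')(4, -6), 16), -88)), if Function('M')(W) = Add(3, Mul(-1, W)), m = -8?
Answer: -38379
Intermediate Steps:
Function('E')(G, S) = Add(3, Mul(-9, G), Mul(G, S)) (Function('E')(G, S) = Add(Add(Mul(-8, G), Mul(G, S)), Add(3, Mul(-1, G))) = Add(3, Mul(-9, G), Mul(G, S)))
Add(Mul(-347, 121), Mul(Add(Function('E')(4, -6), 16), -88)) = Add(Mul(-347, 121), Mul(Add(Add(3, Mul(-9, 4), Mul(4, -6)), 16), -88)) = Add(-41987, Mul(Add(Add(3, -36, -24), 16), -88)) = Add(-41987, Mul(Add(-57, 16), -88)) = Add(-41987, Mul(-41, -88)) = Add(-41987, 3608) = -38379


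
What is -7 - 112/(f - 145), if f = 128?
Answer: -7/17 ≈ -0.41176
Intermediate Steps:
-7 - 112/(f - 145) = -7 - 112/(128 - 145) = -7 - 112/(-17) = -7 - 1/17*(-112) = -7 + 112/17 = -7/17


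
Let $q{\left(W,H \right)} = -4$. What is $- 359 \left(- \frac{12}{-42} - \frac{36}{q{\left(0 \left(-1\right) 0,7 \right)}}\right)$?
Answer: $- \frac{23335}{7} \approx -3333.6$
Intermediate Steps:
$- 359 \left(- \frac{12}{-42} - \frac{36}{q{\left(0 \left(-1\right) 0,7 \right)}}\right) = - 359 \left(- \frac{12}{-42} - \frac{36}{-4}\right) = - 359 \left(\left(-12\right) \left(- \frac{1}{42}\right) - -9\right) = - 359 \left(\frac{2}{7} + 9\right) = \left(-359\right) \frac{65}{7} = - \frac{23335}{7}$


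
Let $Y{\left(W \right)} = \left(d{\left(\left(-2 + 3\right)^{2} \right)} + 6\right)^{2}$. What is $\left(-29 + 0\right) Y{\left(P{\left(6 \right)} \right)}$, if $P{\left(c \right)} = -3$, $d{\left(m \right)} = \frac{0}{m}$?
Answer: $-1044$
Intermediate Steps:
$d{\left(m \right)} = 0$
$Y{\left(W \right)} = 36$ ($Y{\left(W \right)} = \left(0 + 6\right)^{2} = 6^{2} = 36$)
$\left(-29 + 0\right) Y{\left(P{\left(6 \right)} \right)} = \left(-29 + 0\right) 36 = \left(-29\right) 36 = -1044$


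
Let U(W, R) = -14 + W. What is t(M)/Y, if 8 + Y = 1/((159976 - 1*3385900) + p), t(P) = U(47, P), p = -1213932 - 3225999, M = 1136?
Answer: -252973215/61326841 ≈ -4.1250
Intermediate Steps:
p = -4439931
t(P) = 33 (t(P) = -14 + 47 = 33)
Y = -61326841/7665855 (Y = -8 + 1/((159976 - 1*3385900) - 4439931) = -8 + 1/((159976 - 3385900) - 4439931) = -8 + 1/(-3225924 - 4439931) = -8 + 1/(-7665855) = -8 - 1/7665855 = -61326841/7665855 ≈ -8.0000)
t(M)/Y = 33/(-61326841/7665855) = 33*(-7665855/61326841) = -252973215/61326841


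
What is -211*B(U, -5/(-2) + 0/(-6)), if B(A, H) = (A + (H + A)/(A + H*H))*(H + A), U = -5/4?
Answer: 1055/4 ≈ 263.75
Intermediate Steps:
U = -5/4 (U = -5*¼ = -5/4 ≈ -1.2500)
B(A, H) = (A + H)*(A + (A + H)/(A + H²)) (B(A, H) = (A + (A + H)/(A + H²))*(A + H) = (A + H)*(A + (A + H)/(A + H²)))
-211*B(U, -5/(-2) + 0/(-6)) = -211*((-5/4)² + (-5/4)³ + (-5/(-2) + 0/(-6))² - 5*(-5/(-2) + 0/(-6))³/4 + (-5/(-2) + 0/(-6))*(-5/4)² + (-5/4)²*(-5/(-2) + 0/(-6))² + 2*(-5/4)*(-5/(-2) + 0/(-6)))/(-5/4 + (-5/(-2) + 0/(-6))²) = -211*(25/16 - 125/64 + (-5*(-½) + 0*(-⅙))² - 5*(-5*(-½) + 0*(-⅙))³/4 + (-5*(-½) + 0*(-⅙))*(25/16) + 25*(-5*(-½) + 0*(-⅙))²/16 + 2*(-5/4)*(-5*(-½) + 0*(-⅙)))/(-5/4 + (-5*(-½) + 0*(-⅙))²) = -211*(25/16 - 125/64 + (5/2 + 0)² - 5*(5/2 + 0)³/4 + (5/2 + 0)*(25/16) + 25*(5/2 + 0)²/16 + 2*(-5/4)*(5/2 + 0))/(-5/4 + (5/2 + 0)²) = -211*(25/16 - 125/64 + (5/2)² - 5*(5/2)³/4 + (5/2)*(25/16) + 25*(5/2)²/16 + 2*(-5/4)*(5/2))/(-5/4 + (5/2)²) = -211*(25/16 - 125/64 + 25/4 - 5/4*125/8 + 125/32 + (25/16)*(25/4) - 25/4)/(-5/4 + 25/4) = -211*(25/16 - 125/64 + 25/4 - 625/32 + 125/32 + 625/64 - 25/4)/5 = -211*(-25)/(5*4) = -211*(-5/4) = 1055/4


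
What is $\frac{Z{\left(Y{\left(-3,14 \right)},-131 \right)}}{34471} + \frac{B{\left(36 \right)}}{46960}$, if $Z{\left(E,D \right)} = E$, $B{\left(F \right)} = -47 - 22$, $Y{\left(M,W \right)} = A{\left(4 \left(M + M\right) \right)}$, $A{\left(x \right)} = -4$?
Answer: $- \frac{2566339}{1618758160} \approx -0.0015854$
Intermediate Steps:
$Y{\left(M,W \right)} = -4$
$B{\left(F \right)} = -69$
$\frac{Z{\left(Y{\left(-3,14 \right)},-131 \right)}}{34471} + \frac{B{\left(36 \right)}}{46960} = - \frac{4}{34471} - \frac{69}{46960} = - \frac{2566339}{1618758160}$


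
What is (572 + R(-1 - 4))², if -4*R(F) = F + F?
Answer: 1320201/4 ≈ 3.3005e+5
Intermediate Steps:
R(F) = -F/2 (R(F) = -(F + F)/4 = -F/2)
(572 + R(-1 - 4))² = (572 - (-1 - 4)/2)² = (572 - ½*(-5))² = (572 + 5/2)² = (1149/2)² = 1320201/4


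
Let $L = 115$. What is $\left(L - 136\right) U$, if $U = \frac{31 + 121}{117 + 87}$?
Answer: $- \frac{266}{17} \approx -15.647$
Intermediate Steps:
$U = \frac{38}{51}$ ($U = \frac{152}{204} = 152 \cdot \frac{1}{204} = \frac{38}{51} \approx 0.7451$)
$\left(L - 136\right) U = \left(115 - 136\right) \frac{38}{51} = \left(-21\right) \frac{38}{51} = - \frac{266}{17}$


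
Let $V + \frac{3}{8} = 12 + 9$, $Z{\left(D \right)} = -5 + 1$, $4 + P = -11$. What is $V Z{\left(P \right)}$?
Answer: $- \frac{165}{2} \approx -82.5$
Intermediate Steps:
$P = -15$ ($P = -4 - 11 = -15$)
$Z{\left(D \right)} = -4$
$V = \frac{165}{8}$ ($V = - \frac{3}{8} + \left(12 + 9\right) = - \frac{3}{8} + 21 = \frac{165}{8} \approx 20.625$)
$V Z{\left(P \right)} = \frac{165}{8} \left(-4\right) = - \frac{165}{2}$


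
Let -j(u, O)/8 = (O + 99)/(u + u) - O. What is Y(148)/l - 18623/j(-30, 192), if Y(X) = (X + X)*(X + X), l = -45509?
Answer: -4927458919/358337866 ≈ -13.751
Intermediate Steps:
j(u, O) = 8*O - 4*(99 + O)/u (j(u, O) = -8*((O + 99)/(u + u) - O) = -8*((99 + O)/((2*u)) - O) = -8*((99 + O)*(1/(2*u)) - O) = -8*((99 + O)/(2*u) - O) = -8*(-O + (99 + O)/(2*u)) = 8*O - 4*(99 + O)/u)
Y(X) = 4*X² (Y(X) = (2*X)*(2*X) = 4*X²)
Y(148)/l - 18623/j(-30, 192) = (4*148²)/(-45509) - 18623*(-15/(2*(-99 - 1*192 + 2*192*(-30)))) = (4*21904)*(-1/45509) - 18623*(-15/(2*(-99 - 192 - 11520))) = 87616*(-1/45509) - 18623/(4*(-1/30)*(-11811)) = -87616/45509 - 18623/7874/5 = -87616/45509 - 18623*5/7874 = -87616/45509 - 93115/7874 = -4927458919/358337866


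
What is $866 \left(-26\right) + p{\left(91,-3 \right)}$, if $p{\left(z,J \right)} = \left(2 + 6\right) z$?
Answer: $-21788$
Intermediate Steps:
$p{\left(z,J \right)} = 8 z$
$866 \left(-26\right) + p{\left(91,-3 \right)} = 866 \left(-26\right) + 8 \cdot 91 = -22516 + 728 = -21788$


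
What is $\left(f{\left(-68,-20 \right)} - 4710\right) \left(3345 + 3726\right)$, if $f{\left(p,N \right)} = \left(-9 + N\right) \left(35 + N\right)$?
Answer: $-36380295$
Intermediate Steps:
$\left(f{\left(-68,-20 \right)} - 4710\right) \left(3345 + 3726\right) = \left(\left(-315 + \left(-20\right)^{2} + 26 \left(-20\right)\right) - 4710\right) \left(3345 + 3726\right) = \left(\left(-315 + 400 - 520\right) - 4710\right) 7071 = \left(-435 - 4710\right) 7071 = \left(-5145\right) 7071 = -36380295$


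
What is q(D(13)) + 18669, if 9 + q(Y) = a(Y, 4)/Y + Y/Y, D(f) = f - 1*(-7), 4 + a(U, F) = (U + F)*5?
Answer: 93334/5 ≈ 18667.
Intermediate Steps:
a(U, F) = -4 + 5*F + 5*U (a(U, F) = -4 + (U + F)*5 = -4 + (F + U)*5 = -4 + (5*F + 5*U) = -4 + 5*F + 5*U)
D(f) = 7 + f (D(f) = f + 7 = 7 + f)
q(Y) = -8 + (16 + 5*Y)/Y (q(Y) = -9 + ((-4 + 5*4 + 5*Y)/Y + Y/Y) = -9 + ((-4 + 20 + 5*Y)/Y + 1) = -9 + ((16 + 5*Y)/Y + 1) = -9 + (1 + (16 + 5*Y)/Y) = -8 + (16 + 5*Y)/Y)
q(D(13)) + 18669 = (-3 + 16/(7 + 13)) + 18669 = (-3 + 16/20) + 18669 = (-3 + 16*(1/20)) + 18669 = (-3 + 4/5) + 18669 = -11/5 + 18669 = 93334/5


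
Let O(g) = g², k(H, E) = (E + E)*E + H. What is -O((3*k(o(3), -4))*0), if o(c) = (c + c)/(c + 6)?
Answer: 0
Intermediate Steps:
o(c) = 2*c/(6 + c) (o(c) = (2*c)/(6 + c) = 2*c/(6 + c))
k(H, E) = H + 2*E² (k(H, E) = (2*E)*E + H = 2*E² + H = H + 2*E²)
-O((3*k(o(3), -4))*0) = -((3*(2*3/(6 + 3) + 2*(-4)²))*0)² = -((3*(2*3/9 + 2*16))*0)² = -((3*(2*3*(⅑) + 32))*0)² = -((3*(⅔ + 32))*0)² = -((3*(98/3))*0)² = -(98*0)² = -1*0² = -1*0 = 0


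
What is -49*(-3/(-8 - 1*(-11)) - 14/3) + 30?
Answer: 923/3 ≈ 307.67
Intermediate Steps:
-49*(-3/(-8 - 1*(-11)) - 14/3) + 30 = -49*(-3/(-8 + 11) - 14*⅓) + 30 = -49*(-3/3 - 14/3) + 30 = -49*(-3*⅓ - 14/3) + 30 = -49*(-1 - 14/3) + 30 = -49*(-17/3) + 30 = 833/3 + 30 = 923/3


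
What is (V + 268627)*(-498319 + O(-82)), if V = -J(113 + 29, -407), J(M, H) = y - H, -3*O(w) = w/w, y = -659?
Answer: -401962812082/3 ≈ -1.3399e+11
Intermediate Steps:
O(w) = -1/3 (O(w) = -w/(3*w) = -1/3*1 = -1/3)
J(M, H) = -659 - H
V = 252 (V = -(-659 - 1*(-407)) = -(-659 + 407) = -1*(-252) = 252)
(V + 268627)*(-498319 + O(-82)) = (252 + 268627)*(-498319 - 1/3) = 268879*(-1494958/3) = -401962812082/3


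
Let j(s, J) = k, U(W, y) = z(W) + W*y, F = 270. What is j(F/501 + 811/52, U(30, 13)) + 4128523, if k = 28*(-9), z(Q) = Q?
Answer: 4128271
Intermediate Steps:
U(W, y) = W + W*y
k = -252
j(s, J) = -252
j(F/501 + 811/52, U(30, 13)) + 4128523 = -252 + 4128523 = 4128271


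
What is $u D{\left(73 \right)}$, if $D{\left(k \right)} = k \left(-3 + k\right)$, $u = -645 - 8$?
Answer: $-3336830$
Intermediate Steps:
$u = -653$ ($u = -645 - 8 = -653$)
$u D{\left(73 \right)} = - 653 \cdot 73 \left(-3 + 73\right) = - 653 \cdot 73 \cdot 70 = \left(-653\right) 5110 = -3336830$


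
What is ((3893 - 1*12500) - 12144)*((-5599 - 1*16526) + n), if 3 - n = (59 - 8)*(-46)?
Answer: 410371776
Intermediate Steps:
n = 2349 (n = 3 - (59 - 8)*(-46) = 3 - 51*(-46) = 3 - 1*(-2346) = 3 + 2346 = 2349)
((3893 - 1*12500) - 12144)*((-5599 - 1*16526) + n) = ((3893 - 1*12500) - 12144)*((-5599 - 1*16526) + 2349) = ((3893 - 12500) - 12144)*((-5599 - 16526) + 2349) = (-8607 - 12144)*(-22125 + 2349) = -20751*(-19776) = 410371776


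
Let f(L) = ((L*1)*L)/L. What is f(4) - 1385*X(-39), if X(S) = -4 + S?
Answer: 59559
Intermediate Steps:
f(L) = L (f(L) = (L*L)/L = L²/L = L)
f(4) - 1385*X(-39) = 4 - 1385*(-4 - 39) = 4 - 1385*(-43) = 4 + 59555 = 59559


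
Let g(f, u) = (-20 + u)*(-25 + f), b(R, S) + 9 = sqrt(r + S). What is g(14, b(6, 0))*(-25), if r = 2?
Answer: -7975 + 275*sqrt(2) ≈ -7586.1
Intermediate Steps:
b(R, S) = -9 + sqrt(2 + S)
g(f, u) = (-25 + f)*(-20 + u)
g(14, b(6, 0))*(-25) = (500 - 25*(-9 + sqrt(2 + 0)) - 20*14 + 14*(-9 + sqrt(2 + 0)))*(-25) = (500 - 25*(-9 + sqrt(2)) - 280 + 14*(-9 + sqrt(2)))*(-25) = (500 + (225 - 25*sqrt(2)) - 280 + (-126 + 14*sqrt(2)))*(-25) = (319 - 11*sqrt(2))*(-25) = -7975 + 275*sqrt(2)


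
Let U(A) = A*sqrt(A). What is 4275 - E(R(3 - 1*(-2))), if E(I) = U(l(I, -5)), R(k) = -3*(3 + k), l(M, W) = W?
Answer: 4275 + 5*I*sqrt(5) ≈ 4275.0 + 11.18*I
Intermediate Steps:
U(A) = A**(3/2)
R(k) = -9 - 3*k
E(I) = -5*I*sqrt(5) (E(I) = (-5)**(3/2) = -5*I*sqrt(5))
4275 - E(R(3 - 1*(-2))) = 4275 - (-5)*I*sqrt(5) = 4275 + 5*I*sqrt(5)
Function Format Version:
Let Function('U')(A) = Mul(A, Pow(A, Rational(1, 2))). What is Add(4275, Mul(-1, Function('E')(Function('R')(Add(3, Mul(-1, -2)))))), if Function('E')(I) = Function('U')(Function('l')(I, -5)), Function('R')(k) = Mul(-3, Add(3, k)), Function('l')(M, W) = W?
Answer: Add(4275, Mul(5, I, Pow(5, Rational(1, 2)))) ≈ Add(4275.0, Mul(11.180, I))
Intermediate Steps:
Function('U')(A) = Pow(A, Rational(3, 2))
Function('R')(k) = Add(-9, Mul(-3, k))
Function('E')(I) = Mul(-5, I, Pow(5, Rational(1, 2))) (Function('E')(I) = Pow(-5, Rational(3, 2)) = Mul(-5, I, Pow(5, Rational(1, 2))))
Add(4275, Mul(-1, Function('E')(Function('R')(Add(3, Mul(-1, -2)))))) = Add(4275, Mul(-1, Mul(-5, I, Pow(5, Rational(1, 2))))) = Add(4275, Mul(5, I, Pow(5, Rational(1, 2))))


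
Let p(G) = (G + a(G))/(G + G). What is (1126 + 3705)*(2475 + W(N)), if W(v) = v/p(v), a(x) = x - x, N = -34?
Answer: 11628217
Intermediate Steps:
a(x) = 0
p(G) = 1/2 (p(G) = (G + 0)/(G + G) = G/((2*G)) = G*(1/(2*G)) = 1/2)
W(v) = 2*v (W(v) = v/(1/2) = v*2 = 2*v)
(1126 + 3705)*(2475 + W(N)) = (1126 + 3705)*(2475 + 2*(-34)) = 4831*(2475 - 68) = 4831*2407 = 11628217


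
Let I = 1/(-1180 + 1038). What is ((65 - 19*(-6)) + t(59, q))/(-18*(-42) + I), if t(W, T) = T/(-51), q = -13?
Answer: 1298164/5474901 ≈ 0.23711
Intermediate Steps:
t(W, T) = -T/51 (t(W, T) = T*(-1/51) = -T/51)
I = -1/142 (I = 1/(-142) = -1/142 ≈ -0.0070423)
((65 - 19*(-6)) + t(59, q))/(-18*(-42) + I) = ((65 - 19*(-6)) - 1/51*(-13))/(-18*(-42) - 1/142) = ((65 - 1*(-114)) + 13/51)/(756 - 1/142) = ((65 + 114) + 13/51)/(107351/142) = (179 + 13/51)*(142/107351) = (9142/51)*(142/107351) = 1298164/5474901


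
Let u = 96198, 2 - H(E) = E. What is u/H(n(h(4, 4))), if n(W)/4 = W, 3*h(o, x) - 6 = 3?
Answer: -48099/5 ≈ -9619.8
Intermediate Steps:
h(o, x) = 3 (h(o, x) = 2 + (1/3)*3 = 2 + 1 = 3)
n(W) = 4*W
H(E) = 2 - E
u/H(n(h(4, 4))) = 96198/(2 - 4*3) = 96198/(2 - 1*12) = 96198/(2 - 12) = 96198/(-10) = 96198*(-1/10) = -48099/5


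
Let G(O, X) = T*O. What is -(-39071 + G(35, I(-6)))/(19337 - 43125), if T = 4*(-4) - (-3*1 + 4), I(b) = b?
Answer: -19833/11894 ≈ -1.6675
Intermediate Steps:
T = -17 (T = -16 - (-3 + 4) = -16 - 1*1 = -16 - 1 = -17)
G(O, X) = -17*O
-(-39071 + G(35, I(-6)))/(19337 - 43125) = -(-39071 - 17*35)/(19337 - 43125) = -(-39071 - 595)/(-23788) = -(-39666)*(-1)/23788 = -1*19833/11894 = -19833/11894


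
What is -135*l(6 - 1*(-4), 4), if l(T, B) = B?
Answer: -540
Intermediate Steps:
-135*l(6 - 1*(-4), 4) = -135*4 = -540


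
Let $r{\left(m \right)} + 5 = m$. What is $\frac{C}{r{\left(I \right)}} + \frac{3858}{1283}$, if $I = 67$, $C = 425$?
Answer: $\frac{784471}{79546} \approx 9.8618$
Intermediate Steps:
$r{\left(m \right)} = -5 + m$
$\frac{C}{r{\left(I \right)}} + \frac{3858}{1283} = \frac{425}{-5 + 67} + \frac{3858}{1283} = \frac{425}{62} + 3858 \cdot \frac{1}{1283} = 425 \cdot \frac{1}{62} + \frac{3858}{1283} = \frac{425}{62} + \frac{3858}{1283} = \frac{784471}{79546}$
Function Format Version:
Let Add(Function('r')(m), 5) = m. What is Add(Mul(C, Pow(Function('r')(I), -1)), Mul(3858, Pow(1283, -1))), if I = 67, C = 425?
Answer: Rational(784471, 79546) ≈ 9.8618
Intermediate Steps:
Function('r')(m) = Add(-5, m)
Add(Mul(C, Pow(Function('r')(I), -1)), Mul(3858, Pow(1283, -1))) = Add(Mul(425, Pow(Add(-5, 67), -1)), Mul(3858, Pow(1283, -1))) = Add(Mul(425, Pow(62, -1)), Mul(3858, Rational(1, 1283))) = Add(Mul(425, Rational(1, 62)), Rational(3858, 1283)) = Add(Rational(425, 62), Rational(3858, 1283)) = Rational(784471, 79546)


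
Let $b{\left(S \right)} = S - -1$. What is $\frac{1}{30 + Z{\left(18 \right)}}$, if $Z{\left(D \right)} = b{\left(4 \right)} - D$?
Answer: $\frac{1}{17} \approx 0.058824$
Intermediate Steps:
$b{\left(S \right)} = 1 + S$ ($b{\left(S \right)} = S + 1 = 1 + S$)
$Z{\left(D \right)} = 5 - D$ ($Z{\left(D \right)} = \left(1 + 4\right) - D = 5 - D$)
$\frac{1}{30 + Z{\left(18 \right)}} = \frac{1}{30 + \left(5 - 18\right)} = \frac{1}{30 - 13} = \frac{1}{17}$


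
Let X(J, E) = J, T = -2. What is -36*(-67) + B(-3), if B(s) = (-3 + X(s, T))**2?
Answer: 2448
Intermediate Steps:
B(s) = (-3 + s)**2
-36*(-67) + B(-3) = -36*(-67) + (-3 - 3)**2 = 2412 + (-6)**2 = 2412 + 36 = 2448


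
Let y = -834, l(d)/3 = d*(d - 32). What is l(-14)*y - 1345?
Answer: -1612633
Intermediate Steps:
l(d) = 3*d*(-32 + d) (l(d) = 3*(d*(d - 32)) = 3*(d*(-32 + d)) = 3*d*(-32 + d))
l(-14)*y - 1345 = (3*(-14)*(-32 - 14))*(-834) - 1345 = (3*(-14)*(-46))*(-834) - 1345 = 1932*(-834) - 1345 = -1611288 - 1345 = -1612633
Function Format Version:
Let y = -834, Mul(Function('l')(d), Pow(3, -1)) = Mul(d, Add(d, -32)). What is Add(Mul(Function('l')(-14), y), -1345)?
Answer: -1612633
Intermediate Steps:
Function('l')(d) = Mul(3, d, Add(-32, d)) (Function('l')(d) = Mul(3, Mul(d, Add(d, -32))) = Mul(3, Mul(d, Add(-32, d))) = Mul(3, d, Add(-32, d)))
Add(Mul(Function('l')(-14), y), -1345) = Add(Mul(Mul(3, -14, Add(-32, -14)), -834), -1345) = Add(Mul(Mul(3, -14, -46), -834), -1345) = Add(Mul(1932, -834), -1345) = Add(-1611288, -1345) = -1612633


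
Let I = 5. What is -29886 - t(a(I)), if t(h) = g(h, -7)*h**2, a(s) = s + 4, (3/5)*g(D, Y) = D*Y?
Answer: -21381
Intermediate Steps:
g(D, Y) = 5*D*Y/3 (g(D, Y) = 5*(D*Y)/3 = 5*D*Y/3)
a(s) = 4 + s
t(h) = -35*h**3/3 (t(h) = ((5/3)*h*(-7))*h**2 = (-35*h/3)*h**2 = -35*h**3/3)
-29886 - t(a(I)) = -29886 - (-35)*(4 + 5)**3/3 = -29886 - (-35)*9**3/3 = -29886 - (-35)*729/3 = -29886 - 1*(-8505) = -29886 + 8505 = -21381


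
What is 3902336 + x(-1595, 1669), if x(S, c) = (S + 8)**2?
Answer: 6420905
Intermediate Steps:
x(S, c) = (8 + S)**2
3902336 + x(-1595, 1669) = 3902336 + (8 - 1595)**2 = 3902336 + (-1587)**2 = 3902336 + 2518569 = 6420905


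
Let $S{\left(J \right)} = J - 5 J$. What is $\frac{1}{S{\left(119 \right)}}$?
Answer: $- \frac{1}{476} \approx -0.0021008$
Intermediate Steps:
$S{\left(J \right)} = - 4 J$
$\frac{1}{S{\left(119 \right)}} = \frac{1}{\left(-4\right) 119} = \frac{1}{-476} = - \frac{1}{476}$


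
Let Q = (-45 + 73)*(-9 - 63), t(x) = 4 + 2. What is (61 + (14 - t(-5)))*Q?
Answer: -139104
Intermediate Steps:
t(x) = 6
Q = -2016 (Q = 28*(-72) = -2016)
(61 + (14 - t(-5)))*Q = (61 + (14 - 1*6))*(-2016) = (61 + (14 - 6))*(-2016) = (61 + 8)*(-2016) = 69*(-2016) = -139104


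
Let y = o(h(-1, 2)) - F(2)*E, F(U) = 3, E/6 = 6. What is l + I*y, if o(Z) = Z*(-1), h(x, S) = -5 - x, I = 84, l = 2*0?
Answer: -8736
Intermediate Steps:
E = 36 (E = 6*6 = 36)
l = 0
o(Z) = -Z
y = -104 (y = -(-5 - 1*(-1)) - 3*36 = -(-5 + 1) - 1*108 = -1*(-4) - 108 = 4 - 108 = -104)
l + I*y = 0 + 84*(-104) = 0 - 8736 = -8736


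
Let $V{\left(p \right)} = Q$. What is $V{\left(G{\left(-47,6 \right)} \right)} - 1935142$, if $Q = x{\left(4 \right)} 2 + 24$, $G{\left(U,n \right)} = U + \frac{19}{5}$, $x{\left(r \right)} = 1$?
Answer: $-1935116$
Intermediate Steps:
$G{\left(U,n \right)} = \frac{19}{5} + U$ ($G{\left(U,n \right)} = U + 19 \cdot \frac{1}{5} = U + \frac{19}{5} = \frac{19}{5} + U$)
$Q = 26$ ($Q = 1 \cdot 2 + 24 = 2 + 24 = 26$)
$V{\left(p \right)} = 26$
$V{\left(G{\left(-47,6 \right)} \right)} - 1935142 = 26 - 1935142 = -1935116$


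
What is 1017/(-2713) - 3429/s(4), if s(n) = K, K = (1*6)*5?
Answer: -3111129/27130 ≈ -114.67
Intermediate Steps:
K = 30 (K = 6*5 = 30)
s(n) = 30
1017/(-2713) - 3429/s(4) = 1017/(-2713) - 3429/30 = 1017*(-1/2713) - 3429*1/30 = -1017/2713 - 1143/10 = -3111129/27130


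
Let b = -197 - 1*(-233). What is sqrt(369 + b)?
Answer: 9*sqrt(5) ≈ 20.125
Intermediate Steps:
b = 36 (b = -197 + 233 = 36)
sqrt(369 + b) = sqrt(369 + 36) = sqrt(405) = 9*sqrt(5)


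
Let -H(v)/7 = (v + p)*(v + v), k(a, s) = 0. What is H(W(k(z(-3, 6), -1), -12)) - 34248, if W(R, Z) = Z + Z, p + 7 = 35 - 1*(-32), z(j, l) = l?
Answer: -22152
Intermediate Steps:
p = 60 (p = -7 + (35 - 1*(-32)) = -7 + (35 + 32) = -7 + 67 = 60)
W(R, Z) = 2*Z
H(v) = -14*v*(60 + v) (H(v) = -7*(v + 60)*(v + v) = -7*(60 + v)*2*v = -14*v*(60 + v))
H(W(k(z(-3, 6), -1), -12)) - 34248 = -14*2*(-12)*(60 + 2*(-12)) - 34248 = -14*(-24)*(60 - 24) - 34248 = -14*(-24)*36 - 34248 = 12096 - 34248 = -22152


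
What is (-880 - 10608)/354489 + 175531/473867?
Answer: 56780024563/167980638963 ≈ 0.33802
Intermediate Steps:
(-880 - 10608)/354489 + 175531/473867 = -11488*1/354489 + 175531*(1/473867) = -11488/354489 + 175531/473867 = 56780024563/167980638963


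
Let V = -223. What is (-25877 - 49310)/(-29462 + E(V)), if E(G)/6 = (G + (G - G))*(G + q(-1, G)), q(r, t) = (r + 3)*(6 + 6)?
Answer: -75187/236800 ≈ -0.31751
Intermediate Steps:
q(r, t) = 36 + 12*r (q(r, t) = (3 + r)*12 = 36 + 12*r)
E(G) = 6*G*(24 + G) (E(G) = 6*((G + (G - G))*(G + (36 + 12*(-1)))) = 6*((G + 0)*(G + (36 - 12))) = 6*(G*(G + 24)) = 6*(G*(24 + G)) = 6*G*(24 + G))
(-25877 - 49310)/(-29462 + E(V)) = (-25877 - 49310)/(-29462 + 6*(-223)*(24 - 223)) = -75187/(-29462 + 6*(-223)*(-199)) = -75187/(-29462 + 266262) = -75187/236800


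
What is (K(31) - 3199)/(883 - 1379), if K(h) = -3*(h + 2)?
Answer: 1649/248 ≈ 6.6492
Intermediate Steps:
K(h) = -6 - 3*h (K(h) = -3*(2 + h) = -6 - 3*h)
(K(31) - 3199)/(883 - 1379) = ((-6 - 3*31) - 3199)/(883 - 1379) = ((-6 - 93) - 3199)/(-496) = (-99 - 3199)*(-1/496) = -3298*(-1/496) = 1649/248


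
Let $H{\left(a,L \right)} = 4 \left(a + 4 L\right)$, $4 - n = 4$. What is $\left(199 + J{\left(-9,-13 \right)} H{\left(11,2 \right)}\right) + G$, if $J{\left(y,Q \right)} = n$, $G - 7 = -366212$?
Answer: $-366006$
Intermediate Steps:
$G = -366205$ ($G = 7 - 366212 = -366205$)
$n = 0$ ($n = 4 - 4 = 0$)
$J{\left(y,Q \right)} = 0$
$H{\left(a,L \right)} = 4 a + 16 L$
$\left(199 + J{\left(-9,-13 \right)} H{\left(11,2 \right)}\right) + G = \left(199 + 0 \left(4 \cdot 11 + 16 \cdot 2\right)\right) - 366205 = \left(199 + 0 \left(44 + 32\right)\right) - 366205 = \left(199 + 0 \cdot 76\right) - 366205 = \left(199 + 0\right) - 366205 = 199 - 366205 = -366006$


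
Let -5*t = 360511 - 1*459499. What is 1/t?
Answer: 5/98988 ≈ 5.0511e-5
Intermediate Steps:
t = 98988/5 (t = -(360511 - 1*459499)/5 = -(360511 - 459499)/5 = -1/5*(-98988) = 98988/5 ≈ 19798.)
1/t = 1/(98988/5) = 5/98988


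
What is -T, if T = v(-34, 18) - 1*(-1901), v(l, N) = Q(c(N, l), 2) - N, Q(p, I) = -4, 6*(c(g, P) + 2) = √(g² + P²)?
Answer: -1879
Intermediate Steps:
c(g, P) = -2 + √(P² + g²)/6 (c(g, P) = -2 + √(g² + P²)/6 = -2 + √(P² + g²)/6)
v(l, N) = -4 - N
T = 1879 (T = (-4 - 1*18) - 1*(-1901) = (-4 - 18) + 1901 = -22 + 1901 = 1879)
-T = -1*1879 = -1879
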